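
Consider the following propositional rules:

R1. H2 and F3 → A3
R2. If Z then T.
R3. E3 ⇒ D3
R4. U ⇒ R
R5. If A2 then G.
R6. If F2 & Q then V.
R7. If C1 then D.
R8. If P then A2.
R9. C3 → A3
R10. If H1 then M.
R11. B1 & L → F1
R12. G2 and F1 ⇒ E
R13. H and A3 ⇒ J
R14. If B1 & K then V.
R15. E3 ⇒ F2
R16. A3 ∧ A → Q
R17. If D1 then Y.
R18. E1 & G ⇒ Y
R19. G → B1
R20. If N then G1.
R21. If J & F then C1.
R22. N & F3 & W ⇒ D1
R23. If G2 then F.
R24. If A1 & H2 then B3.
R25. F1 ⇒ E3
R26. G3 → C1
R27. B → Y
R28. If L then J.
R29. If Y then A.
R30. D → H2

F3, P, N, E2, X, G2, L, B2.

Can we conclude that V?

Forward chaining from the given facts derives: A2, G1, F, J, G, B1, C1, D, F1, E, E3, H2, A3, D3, F2.
Rules concluding V: R6 needs Q; R14 needs K — none of these are established.

No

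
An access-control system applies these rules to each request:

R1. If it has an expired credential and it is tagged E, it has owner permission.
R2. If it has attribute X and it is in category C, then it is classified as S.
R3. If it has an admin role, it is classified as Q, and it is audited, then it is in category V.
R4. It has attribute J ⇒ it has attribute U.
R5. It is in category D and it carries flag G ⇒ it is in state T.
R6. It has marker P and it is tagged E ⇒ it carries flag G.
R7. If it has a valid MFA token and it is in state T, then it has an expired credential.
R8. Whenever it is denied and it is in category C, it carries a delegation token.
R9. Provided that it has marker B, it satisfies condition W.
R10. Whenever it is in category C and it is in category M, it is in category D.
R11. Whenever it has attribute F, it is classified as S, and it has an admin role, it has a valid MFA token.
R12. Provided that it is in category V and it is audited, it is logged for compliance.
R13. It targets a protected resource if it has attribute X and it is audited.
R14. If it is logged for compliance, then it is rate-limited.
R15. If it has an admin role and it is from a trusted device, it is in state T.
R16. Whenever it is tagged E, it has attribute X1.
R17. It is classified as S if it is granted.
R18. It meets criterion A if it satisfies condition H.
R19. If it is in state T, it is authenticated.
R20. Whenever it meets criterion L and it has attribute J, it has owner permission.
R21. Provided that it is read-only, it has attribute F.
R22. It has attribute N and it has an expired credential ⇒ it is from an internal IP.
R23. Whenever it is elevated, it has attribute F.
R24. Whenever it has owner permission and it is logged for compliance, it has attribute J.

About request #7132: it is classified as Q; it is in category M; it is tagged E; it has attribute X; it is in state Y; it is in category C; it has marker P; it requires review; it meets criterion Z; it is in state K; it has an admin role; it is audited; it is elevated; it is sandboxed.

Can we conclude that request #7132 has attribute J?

By R2 (it has attribute X, it is in category C): it is classified as S.
By R3 (it has an admin role, it is classified as Q, it is audited): it is in category V.
By R6 (it has marker P, it is tagged E): it carries flag G.
By R10 (it is in category C, it is in category M): it is in category D.
By R12 (it is in category V, it is audited): it is logged for compliance.
By R23 (it is elevated): it has attribute F.
By R5 (it is in category D, it carries flag G): it is in state T.
By R11 (it has attribute F, it is classified as S, it has an admin role): it has a valid MFA token.
By R7 (it has a valid MFA token, it is in state T): it has an expired credential.
By R1 (it has an expired credential, it is tagged E): it has owner permission.
By R24 (it has owner permission, it is logged for compliance): it has attribute J.

Yes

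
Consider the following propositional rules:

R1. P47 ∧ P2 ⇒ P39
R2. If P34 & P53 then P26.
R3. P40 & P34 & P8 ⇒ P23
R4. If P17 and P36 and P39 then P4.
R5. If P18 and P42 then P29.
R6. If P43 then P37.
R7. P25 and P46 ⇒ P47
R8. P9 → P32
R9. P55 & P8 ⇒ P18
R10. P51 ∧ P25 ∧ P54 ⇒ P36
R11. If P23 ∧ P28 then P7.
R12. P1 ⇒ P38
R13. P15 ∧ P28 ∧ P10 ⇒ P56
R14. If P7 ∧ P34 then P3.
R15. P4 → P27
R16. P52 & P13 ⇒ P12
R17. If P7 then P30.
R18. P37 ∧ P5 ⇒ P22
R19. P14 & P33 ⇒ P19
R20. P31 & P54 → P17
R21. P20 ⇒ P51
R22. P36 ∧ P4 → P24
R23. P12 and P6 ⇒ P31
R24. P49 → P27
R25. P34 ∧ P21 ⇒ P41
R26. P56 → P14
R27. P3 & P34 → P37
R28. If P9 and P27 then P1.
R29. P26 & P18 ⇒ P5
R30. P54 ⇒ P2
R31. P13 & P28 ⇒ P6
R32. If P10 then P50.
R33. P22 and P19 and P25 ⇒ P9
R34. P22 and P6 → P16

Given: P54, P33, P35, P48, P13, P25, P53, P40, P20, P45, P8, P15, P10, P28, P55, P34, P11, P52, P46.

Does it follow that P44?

No

Forward chaining from the given facts derives: P26, P23, P47, P18, P7, P56, P3, P12, P30, P51, P14, P37, P5, P2, P6, P50, P39, P36, P22, P19, P31, P9, P16, P32, P17, P4, P27, P24, P1, P38.
No rule has P44 as its conclusion, and it is not among the given facts.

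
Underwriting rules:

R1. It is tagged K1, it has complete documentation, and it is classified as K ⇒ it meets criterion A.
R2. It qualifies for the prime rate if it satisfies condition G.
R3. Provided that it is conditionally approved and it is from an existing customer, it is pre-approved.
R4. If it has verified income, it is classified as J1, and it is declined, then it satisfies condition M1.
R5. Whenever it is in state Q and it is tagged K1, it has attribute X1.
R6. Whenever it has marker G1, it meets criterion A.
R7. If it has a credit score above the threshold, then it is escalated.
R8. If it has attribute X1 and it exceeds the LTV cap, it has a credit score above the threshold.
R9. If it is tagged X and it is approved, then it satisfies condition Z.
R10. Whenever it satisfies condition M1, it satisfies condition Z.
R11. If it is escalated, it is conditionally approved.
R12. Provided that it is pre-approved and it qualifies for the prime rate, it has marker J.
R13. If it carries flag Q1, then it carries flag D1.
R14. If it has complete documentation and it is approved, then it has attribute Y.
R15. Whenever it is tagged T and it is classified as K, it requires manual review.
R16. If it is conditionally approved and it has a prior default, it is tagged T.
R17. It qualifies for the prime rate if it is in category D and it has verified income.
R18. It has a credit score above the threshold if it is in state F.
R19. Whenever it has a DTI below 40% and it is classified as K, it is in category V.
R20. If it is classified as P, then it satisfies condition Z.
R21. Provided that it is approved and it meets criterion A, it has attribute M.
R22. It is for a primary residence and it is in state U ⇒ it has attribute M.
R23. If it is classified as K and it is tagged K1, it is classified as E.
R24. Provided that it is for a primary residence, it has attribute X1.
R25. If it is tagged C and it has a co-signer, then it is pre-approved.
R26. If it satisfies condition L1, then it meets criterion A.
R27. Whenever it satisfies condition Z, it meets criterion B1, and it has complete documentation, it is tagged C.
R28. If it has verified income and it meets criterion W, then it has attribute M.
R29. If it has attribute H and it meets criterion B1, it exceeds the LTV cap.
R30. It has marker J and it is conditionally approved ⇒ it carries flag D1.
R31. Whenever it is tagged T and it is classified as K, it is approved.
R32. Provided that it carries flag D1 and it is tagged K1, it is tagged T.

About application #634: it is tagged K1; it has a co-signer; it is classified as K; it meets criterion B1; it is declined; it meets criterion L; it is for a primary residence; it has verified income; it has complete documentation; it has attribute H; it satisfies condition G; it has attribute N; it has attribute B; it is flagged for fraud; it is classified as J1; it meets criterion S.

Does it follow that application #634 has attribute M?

By R1 (it is tagged K1, it has complete documentation, it is classified as K): it meets criterion A.
By R2 (it satisfies condition G): it qualifies for the prime rate.
By R4 (it has verified income, it is classified as J1, it is declined): it satisfies condition M1.
By R10 (it satisfies condition M1): it satisfies condition Z.
By R24 (it is for a primary residence): it has attribute X1.
By R27 (it satisfies condition Z, it meets criterion B1, it has complete documentation): it is tagged C.
By R29 (it has attribute H, it meets criterion B1): it exceeds the LTV cap.
By R8 (it has attribute X1, it exceeds the LTV cap): it has a credit score above the threshold.
By R25 (it is tagged C, it has a co-signer): it is pre-approved.
By R7 (it has a credit score above the threshold): it is escalated.
By R11 (it is escalated): it is conditionally approved.
By R12 (it is pre-approved, it qualifies for the prime rate): it has marker J.
By R30 (it has marker J, it is conditionally approved): it carries flag D1.
By R32 (it carries flag D1, it is tagged K1): it is tagged T.
By R31 (it is tagged T, it is classified as K): it is approved.
By R21 (it is approved, it meets criterion A): it has attribute M.

Yes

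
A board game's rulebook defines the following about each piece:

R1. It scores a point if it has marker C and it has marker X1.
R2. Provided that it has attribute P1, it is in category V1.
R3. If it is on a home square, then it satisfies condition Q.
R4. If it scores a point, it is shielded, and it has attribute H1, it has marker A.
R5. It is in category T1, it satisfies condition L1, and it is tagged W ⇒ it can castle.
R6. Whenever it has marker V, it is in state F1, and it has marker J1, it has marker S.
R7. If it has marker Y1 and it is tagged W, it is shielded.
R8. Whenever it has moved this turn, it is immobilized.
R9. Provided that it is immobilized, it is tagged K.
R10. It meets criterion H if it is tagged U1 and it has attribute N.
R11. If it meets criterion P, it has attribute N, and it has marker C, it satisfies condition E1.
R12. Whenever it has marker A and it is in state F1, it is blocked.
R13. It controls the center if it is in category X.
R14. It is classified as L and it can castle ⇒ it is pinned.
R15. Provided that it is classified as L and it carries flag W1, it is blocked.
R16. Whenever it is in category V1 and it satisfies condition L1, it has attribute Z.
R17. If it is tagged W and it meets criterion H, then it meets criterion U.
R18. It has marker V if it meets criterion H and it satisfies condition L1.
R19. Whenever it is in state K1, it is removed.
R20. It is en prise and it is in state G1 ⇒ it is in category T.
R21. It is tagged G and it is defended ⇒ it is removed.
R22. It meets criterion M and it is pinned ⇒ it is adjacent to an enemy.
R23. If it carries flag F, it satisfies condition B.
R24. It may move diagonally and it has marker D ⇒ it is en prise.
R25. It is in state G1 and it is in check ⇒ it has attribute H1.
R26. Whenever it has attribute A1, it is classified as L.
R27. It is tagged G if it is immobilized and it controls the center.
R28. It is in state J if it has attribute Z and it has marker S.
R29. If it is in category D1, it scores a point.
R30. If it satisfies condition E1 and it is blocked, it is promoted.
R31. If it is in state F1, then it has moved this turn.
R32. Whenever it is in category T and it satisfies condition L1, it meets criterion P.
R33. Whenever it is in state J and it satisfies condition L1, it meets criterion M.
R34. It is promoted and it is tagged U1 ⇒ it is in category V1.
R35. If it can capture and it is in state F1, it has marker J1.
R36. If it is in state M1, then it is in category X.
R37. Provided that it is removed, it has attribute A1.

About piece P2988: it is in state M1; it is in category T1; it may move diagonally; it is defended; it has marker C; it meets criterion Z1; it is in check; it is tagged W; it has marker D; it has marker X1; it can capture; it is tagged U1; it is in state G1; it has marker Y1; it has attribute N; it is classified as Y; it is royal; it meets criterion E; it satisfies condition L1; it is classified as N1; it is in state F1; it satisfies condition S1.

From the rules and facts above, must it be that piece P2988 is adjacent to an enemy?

By R1 (it has marker C, it has marker X1): it scores a point.
By R5 (it is in category T1, it satisfies condition L1, it is tagged W): it can castle.
By R7 (it has marker Y1, it is tagged W): it is shielded.
By R10 (it is tagged U1, it has attribute N): it meets criterion H.
By R18 (it meets criterion H, it satisfies condition L1): it has marker V.
By R24 (it may move diagonally, it has marker D): it is en prise.
By R25 (it is in state G1, it is in check): it has attribute H1.
By R31 (it is in state F1): it has moved this turn.
By R35 (it can capture, it is in state F1): it has marker J1.
By R36 (it is in state M1): it is in category X.
By R4 (it scores a point, it is shielded, it has attribute H1): it has marker A.
By R6 (it has marker V, it is in state F1, it has marker J1): it has marker S.
By R8 (it has moved this turn): it is immobilized.
By R12 (it has marker A, it is in state F1): it is blocked.
By R13 (it is in category X): it controls the center.
By R20 (it is en prise, it is in state G1): it is in category T.
By R27 (it is immobilized, it controls the center): it is tagged G.
By R32 (it is in category T, it satisfies condition L1): it meets criterion P.
By R11 (it meets criterion P, it has attribute N, it has marker C): it satisfies condition E1.
By R21 (it is tagged G, it is defended): it is removed.
By R30 (it satisfies condition E1, it is blocked): it is promoted.
By R34 (it is promoted, it is tagged U1): it is in category V1.
By R37 (it is removed): it has attribute A1.
By R16 (it is in category V1, it satisfies condition L1): it has attribute Z.
By R26 (it has attribute A1): it is classified as L.
By R28 (it has attribute Z, it has marker S): it is in state J.
By R33 (it is in state J, it satisfies condition L1): it meets criterion M.
By R14 (it is classified as L, it can castle): it is pinned.
By R22 (it meets criterion M, it is pinned): it is adjacent to an enemy.

Yes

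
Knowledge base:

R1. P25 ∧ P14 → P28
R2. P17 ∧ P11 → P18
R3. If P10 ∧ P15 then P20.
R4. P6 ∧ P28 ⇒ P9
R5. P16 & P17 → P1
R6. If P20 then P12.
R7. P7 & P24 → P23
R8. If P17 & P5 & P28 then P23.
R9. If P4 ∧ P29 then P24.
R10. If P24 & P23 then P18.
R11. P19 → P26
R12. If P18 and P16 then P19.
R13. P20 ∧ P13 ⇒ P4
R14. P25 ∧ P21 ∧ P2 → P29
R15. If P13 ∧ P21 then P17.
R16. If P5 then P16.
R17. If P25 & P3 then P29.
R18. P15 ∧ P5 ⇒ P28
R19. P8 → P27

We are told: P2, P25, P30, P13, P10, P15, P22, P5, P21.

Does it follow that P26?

Yes

P20  (by R3: P10, P15)
P4  (by R13: P20, P13)
P29  (by R14: P25, P21, P2)
P17  (by R15: P13, P21)
P16  (by R16: P5)
P28  (by R18: P15, P5)
P23  (by R8: P17, P5, P28)
P24  (by R9: P4, P29)
P18  (by R10: P24, P23)
P19  (by R12: P18, P16)
P26  (by R11: P19)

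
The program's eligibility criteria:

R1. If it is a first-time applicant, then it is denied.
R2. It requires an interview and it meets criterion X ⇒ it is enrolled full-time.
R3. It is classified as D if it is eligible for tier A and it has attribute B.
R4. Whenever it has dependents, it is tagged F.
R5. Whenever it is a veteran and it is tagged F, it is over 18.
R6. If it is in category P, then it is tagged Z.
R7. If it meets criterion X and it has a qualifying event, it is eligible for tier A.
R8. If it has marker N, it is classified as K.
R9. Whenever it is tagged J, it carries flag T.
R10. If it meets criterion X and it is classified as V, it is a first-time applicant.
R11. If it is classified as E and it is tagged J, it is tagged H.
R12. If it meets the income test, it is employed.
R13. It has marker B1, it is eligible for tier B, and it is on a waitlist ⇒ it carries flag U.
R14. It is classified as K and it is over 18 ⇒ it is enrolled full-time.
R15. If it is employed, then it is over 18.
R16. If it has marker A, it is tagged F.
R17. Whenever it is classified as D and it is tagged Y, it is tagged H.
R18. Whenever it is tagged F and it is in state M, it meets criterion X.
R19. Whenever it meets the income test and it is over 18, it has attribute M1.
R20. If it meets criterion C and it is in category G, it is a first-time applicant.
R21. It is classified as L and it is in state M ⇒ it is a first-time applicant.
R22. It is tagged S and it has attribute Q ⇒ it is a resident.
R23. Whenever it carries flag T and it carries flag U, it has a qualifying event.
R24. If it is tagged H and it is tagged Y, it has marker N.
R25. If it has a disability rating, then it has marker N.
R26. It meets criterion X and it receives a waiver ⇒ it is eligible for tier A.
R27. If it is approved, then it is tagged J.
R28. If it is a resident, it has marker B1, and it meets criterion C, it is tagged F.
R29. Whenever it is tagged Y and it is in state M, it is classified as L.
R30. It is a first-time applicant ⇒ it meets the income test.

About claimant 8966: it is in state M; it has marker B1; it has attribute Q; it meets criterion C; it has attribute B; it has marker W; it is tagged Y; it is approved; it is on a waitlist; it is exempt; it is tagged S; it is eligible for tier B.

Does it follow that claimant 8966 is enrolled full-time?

By R13 (it has marker B1, it is eligible for tier B, it is on a waitlist): it carries flag U.
By R22 (it is tagged S, it has attribute Q): it is a resident.
By R27 (it is approved): it is tagged J.
By R28 (it is a resident, it has marker B1, it meets criterion C): it is tagged F.
By R29 (it is tagged Y, it is in state M): it is classified as L.
By R9 (it is tagged J): it carries flag T.
By R18 (it is tagged F, it is in state M): it meets criterion X.
By R21 (it is classified as L, it is in state M): it is a first-time applicant.
By R23 (it carries flag T, it carries flag U): it has a qualifying event.
By R30 (it is a first-time applicant): it meets the income test.
By R7 (it meets criterion X, it has a qualifying event): it is eligible for tier A.
By R12 (it meets the income test): it is employed.
By R15 (it is employed): it is over 18.
By R3 (it is eligible for tier A, it has attribute B): it is classified as D.
By R17 (it is classified as D, it is tagged Y): it is tagged H.
By R24 (it is tagged H, it is tagged Y): it has marker N.
By R8 (it has marker N): it is classified as K.
By R14 (it is classified as K, it is over 18): it is enrolled full-time.

Yes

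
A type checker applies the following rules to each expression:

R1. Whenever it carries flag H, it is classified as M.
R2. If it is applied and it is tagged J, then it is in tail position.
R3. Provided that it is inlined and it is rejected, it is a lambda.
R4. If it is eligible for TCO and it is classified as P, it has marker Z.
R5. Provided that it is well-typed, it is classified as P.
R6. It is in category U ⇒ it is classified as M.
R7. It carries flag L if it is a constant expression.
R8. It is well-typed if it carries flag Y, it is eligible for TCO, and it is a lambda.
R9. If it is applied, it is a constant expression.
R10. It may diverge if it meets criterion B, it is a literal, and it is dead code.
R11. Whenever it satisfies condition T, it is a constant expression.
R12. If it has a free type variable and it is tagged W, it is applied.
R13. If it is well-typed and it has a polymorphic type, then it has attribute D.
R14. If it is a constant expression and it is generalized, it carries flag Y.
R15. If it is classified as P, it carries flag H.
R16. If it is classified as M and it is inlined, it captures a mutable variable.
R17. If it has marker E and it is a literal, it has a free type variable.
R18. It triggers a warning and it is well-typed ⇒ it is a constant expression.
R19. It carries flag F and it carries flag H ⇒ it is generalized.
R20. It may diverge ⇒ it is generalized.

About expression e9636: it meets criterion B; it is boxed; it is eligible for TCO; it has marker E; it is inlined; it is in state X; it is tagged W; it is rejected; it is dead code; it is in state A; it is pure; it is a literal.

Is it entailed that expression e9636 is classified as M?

By R3 (it is inlined, it is rejected): it is a lambda.
By R10 (it meets criterion B, it is a literal, it is dead code): it may diverge.
By R17 (it has marker E, it is a literal): it has a free type variable.
By R20 (it may diverge): it is generalized.
By R12 (it has a free type variable, it is tagged W): it is applied.
By R9 (it is applied): it is a constant expression.
By R14 (it is a constant expression, it is generalized): it carries flag Y.
By R8 (it carries flag Y, it is eligible for TCO, it is a lambda): it is well-typed.
By R5 (it is well-typed): it is classified as P.
By R15 (it is classified as P): it carries flag H.
By R1 (it carries flag H): it is classified as M.

Yes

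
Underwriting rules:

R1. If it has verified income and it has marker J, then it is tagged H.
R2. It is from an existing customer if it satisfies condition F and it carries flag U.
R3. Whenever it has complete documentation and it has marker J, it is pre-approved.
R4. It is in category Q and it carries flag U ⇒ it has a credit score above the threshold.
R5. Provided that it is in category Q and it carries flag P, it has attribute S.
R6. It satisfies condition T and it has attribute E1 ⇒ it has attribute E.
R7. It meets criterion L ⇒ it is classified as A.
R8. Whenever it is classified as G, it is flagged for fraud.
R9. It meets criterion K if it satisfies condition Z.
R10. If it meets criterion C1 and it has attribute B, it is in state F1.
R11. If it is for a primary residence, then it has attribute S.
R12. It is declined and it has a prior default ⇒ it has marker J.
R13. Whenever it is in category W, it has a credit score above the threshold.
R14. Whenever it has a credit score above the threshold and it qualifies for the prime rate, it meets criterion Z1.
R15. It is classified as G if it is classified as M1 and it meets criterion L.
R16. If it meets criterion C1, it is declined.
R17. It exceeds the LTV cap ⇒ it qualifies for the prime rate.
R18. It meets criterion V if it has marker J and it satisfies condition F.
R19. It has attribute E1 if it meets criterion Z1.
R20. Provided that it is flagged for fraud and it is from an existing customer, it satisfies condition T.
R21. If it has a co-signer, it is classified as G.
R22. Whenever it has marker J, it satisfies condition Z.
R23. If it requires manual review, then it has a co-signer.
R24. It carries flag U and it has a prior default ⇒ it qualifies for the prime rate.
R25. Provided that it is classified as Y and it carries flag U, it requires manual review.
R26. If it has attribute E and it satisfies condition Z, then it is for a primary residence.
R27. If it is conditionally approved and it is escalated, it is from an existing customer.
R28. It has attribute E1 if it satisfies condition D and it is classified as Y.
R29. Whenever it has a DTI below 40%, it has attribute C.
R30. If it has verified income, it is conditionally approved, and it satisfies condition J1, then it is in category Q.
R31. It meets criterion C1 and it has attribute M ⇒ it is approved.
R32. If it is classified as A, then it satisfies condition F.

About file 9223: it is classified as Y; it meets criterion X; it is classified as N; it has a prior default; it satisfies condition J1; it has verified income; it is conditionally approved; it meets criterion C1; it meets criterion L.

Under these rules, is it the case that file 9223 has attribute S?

Forward chaining from the given facts derives: is classified as A, is declined, is in category Q, satisfies condition F, has marker J, meets criterion V, satisfies condition Z, is tagged H, meets criterion K.
Rules concluding "it has attribute S": R5 needs "it carries flag P"; R11 needs "it is for a primary residence" — none of these are established.

No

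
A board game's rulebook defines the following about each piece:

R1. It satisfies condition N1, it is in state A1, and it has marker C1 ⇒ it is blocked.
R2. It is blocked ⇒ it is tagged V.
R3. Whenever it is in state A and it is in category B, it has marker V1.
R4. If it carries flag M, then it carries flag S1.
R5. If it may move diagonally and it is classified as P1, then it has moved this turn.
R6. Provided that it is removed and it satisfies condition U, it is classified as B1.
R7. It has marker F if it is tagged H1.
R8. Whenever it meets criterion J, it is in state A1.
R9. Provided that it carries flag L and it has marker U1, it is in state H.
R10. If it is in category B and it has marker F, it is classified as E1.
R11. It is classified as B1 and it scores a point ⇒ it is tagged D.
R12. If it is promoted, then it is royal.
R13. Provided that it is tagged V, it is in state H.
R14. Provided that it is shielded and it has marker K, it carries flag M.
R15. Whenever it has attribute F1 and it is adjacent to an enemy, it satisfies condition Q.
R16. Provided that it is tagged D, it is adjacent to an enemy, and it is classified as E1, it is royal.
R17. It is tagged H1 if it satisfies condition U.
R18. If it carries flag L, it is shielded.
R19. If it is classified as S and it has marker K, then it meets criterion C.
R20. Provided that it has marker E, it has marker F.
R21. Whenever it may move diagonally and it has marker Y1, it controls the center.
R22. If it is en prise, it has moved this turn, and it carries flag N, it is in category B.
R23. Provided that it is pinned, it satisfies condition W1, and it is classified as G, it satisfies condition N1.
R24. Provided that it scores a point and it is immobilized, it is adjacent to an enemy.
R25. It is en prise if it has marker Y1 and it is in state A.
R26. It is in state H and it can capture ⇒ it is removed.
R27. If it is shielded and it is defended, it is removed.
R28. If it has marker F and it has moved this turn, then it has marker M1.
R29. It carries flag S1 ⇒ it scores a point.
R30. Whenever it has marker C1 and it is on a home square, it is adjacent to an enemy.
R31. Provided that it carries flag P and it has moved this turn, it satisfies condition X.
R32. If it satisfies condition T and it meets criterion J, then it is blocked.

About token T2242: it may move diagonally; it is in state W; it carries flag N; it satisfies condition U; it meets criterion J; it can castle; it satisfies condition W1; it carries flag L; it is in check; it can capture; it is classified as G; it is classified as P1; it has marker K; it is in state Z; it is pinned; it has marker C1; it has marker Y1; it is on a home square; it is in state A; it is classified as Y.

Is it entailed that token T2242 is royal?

By R5 (it may move diagonally, it is classified as P1): it has moved this turn.
By R8 (it meets criterion J): it is in state A1.
By R17 (it satisfies condition U): it is tagged H1.
By R18 (it carries flag L): it is shielded.
By R23 (it is pinned, it satisfies condition W1, it is classified as G): it satisfies condition N1.
By R25 (it has marker Y1, it is in state A): it is en prise.
By R30 (it has marker C1, it is on a home square): it is adjacent to an enemy.
By R1 (it satisfies condition N1, it is in state A1, it has marker C1): it is blocked.
By R2 (it is blocked): it is tagged V.
By R7 (it is tagged H1): it has marker F.
By R13 (it is tagged V): it is in state H.
By R14 (it is shielded, it has marker K): it carries flag M.
By R22 (it is en prise, it has moved this turn, it carries flag N): it is in category B.
By R26 (it is in state H, it can capture): it is removed.
By R4 (it carries flag M): it carries flag S1.
By R6 (it is removed, it satisfies condition U): it is classified as B1.
By R10 (it is in category B, it has marker F): it is classified as E1.
By R29 (it carries flag S1): it scores a point.
By R11 (it is classified as B1, it scores a point): it is tagged D.
By R16 (it is tagged D, it is adjacent to an enemy, it is classified as E1): it is royal.

Yes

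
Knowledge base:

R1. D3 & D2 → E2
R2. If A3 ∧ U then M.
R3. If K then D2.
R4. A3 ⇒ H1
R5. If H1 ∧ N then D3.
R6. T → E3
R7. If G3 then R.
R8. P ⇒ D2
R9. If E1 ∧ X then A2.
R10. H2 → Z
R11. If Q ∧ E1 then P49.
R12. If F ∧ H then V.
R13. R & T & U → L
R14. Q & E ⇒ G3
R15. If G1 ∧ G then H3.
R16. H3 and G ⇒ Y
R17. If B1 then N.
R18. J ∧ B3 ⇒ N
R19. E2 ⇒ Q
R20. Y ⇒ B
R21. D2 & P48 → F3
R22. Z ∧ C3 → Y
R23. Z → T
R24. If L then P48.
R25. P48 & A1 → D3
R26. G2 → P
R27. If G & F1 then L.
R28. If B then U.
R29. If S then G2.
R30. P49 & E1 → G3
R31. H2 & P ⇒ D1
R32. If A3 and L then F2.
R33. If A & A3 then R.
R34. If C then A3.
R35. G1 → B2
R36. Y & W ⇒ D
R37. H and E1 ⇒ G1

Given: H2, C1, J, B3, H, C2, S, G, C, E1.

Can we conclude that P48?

Yes

Z  (by R10: H2)
N  (by R18: J, B3)
T  (by R23: Z)
G2  (by R29: S)
A3  (by R34: C)
G1  (by R37: H, E1)
H1  (by R4: A3)
D3  (by R5: H1, N)
H3  (by R15: G1, G)
Y  (by R16: H3, G)
B  (by R20: Y)
P  (by R26: G2)
U  (by R28: B)
D2  (by R8: P)
E2  (by R1: D3, D2)
Q  (by R19: E2)
P49  (by R11: Q, E1)
G3  (by R30: P49, E1)
R  (by R7: G3)
L  (by R13: R, T, U)
P48  (by R24: L)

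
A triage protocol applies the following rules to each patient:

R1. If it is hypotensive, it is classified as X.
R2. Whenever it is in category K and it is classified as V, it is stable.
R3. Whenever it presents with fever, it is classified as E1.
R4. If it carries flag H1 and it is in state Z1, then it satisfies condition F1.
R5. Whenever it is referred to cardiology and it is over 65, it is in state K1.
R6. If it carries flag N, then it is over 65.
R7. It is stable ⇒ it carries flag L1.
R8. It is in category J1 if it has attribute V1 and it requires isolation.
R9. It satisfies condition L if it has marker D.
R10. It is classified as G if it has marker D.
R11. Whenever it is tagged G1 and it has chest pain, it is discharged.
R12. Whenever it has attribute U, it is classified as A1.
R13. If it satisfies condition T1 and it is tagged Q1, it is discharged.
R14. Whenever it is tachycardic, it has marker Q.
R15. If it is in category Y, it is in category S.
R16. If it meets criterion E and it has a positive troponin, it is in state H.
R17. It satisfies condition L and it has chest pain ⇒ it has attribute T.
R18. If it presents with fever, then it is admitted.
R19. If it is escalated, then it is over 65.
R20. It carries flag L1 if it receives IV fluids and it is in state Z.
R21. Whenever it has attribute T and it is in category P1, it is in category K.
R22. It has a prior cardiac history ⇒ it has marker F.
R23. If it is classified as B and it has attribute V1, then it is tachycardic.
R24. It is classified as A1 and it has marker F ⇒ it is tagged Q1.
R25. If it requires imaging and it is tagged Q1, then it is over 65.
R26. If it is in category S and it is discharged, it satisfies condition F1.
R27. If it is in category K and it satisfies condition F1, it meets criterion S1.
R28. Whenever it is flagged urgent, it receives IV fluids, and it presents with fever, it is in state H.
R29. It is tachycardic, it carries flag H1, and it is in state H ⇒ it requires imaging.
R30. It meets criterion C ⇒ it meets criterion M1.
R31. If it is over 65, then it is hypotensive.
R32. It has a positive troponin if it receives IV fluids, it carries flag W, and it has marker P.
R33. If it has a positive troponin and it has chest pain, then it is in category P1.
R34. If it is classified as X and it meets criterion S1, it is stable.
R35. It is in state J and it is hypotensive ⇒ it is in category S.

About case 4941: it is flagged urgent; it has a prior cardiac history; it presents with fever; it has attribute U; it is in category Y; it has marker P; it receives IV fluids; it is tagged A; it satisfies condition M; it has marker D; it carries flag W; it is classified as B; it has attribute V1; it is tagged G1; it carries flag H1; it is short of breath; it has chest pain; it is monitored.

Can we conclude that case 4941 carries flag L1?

Yes

By R9 (it has marker D): it satisfies condition L.
By R11 (it is tagged G1, it has chest pain): it is discharged.
By R12 (it has attribute U): it is classified as A1.
By R15 (it is in category Y): it is in category S.
By R17 (it satisfies condition L, it has chest pain): it has attribute T.
By R22 (it has a prior cardiac history): it has marker F.
By R23 (it is classified as B, it has attribute V1): it is tachycardic.
By R24 (it is classified as A1, it has marker F): it is tagged Q1.
By R26 (it is in category S, it is discharged): it satisfies condition F1.
By R28 (it is flagged urgent, it receives IV fluids, it presents with fever): it is in state H.
By R29 (it is tachycardic, it carries flag H1, it is in state H): it requires imaging.
By R32 (it receives IV fluids, it carries flag W, it has marker P): it has a positive troponin.
By R33 (it has a positive troponin, it has chest pain): it is in category P1.
By R21 (it has attribute T, it is in category P1): it is in category K.
By R25 (it requires imaging, it is tagged Q1): it is over 65.
By R27 (it is in category K, it satisfies condition F1): it meets criterion S1.
By R31 (it is over 65): it is hypotensive.
By R1 (it is hypotensive): it is classified as X.
By R34 (it is classified as X, it meets criterion S1): it is stable.
By R7 (it is stable): it carries flag L1.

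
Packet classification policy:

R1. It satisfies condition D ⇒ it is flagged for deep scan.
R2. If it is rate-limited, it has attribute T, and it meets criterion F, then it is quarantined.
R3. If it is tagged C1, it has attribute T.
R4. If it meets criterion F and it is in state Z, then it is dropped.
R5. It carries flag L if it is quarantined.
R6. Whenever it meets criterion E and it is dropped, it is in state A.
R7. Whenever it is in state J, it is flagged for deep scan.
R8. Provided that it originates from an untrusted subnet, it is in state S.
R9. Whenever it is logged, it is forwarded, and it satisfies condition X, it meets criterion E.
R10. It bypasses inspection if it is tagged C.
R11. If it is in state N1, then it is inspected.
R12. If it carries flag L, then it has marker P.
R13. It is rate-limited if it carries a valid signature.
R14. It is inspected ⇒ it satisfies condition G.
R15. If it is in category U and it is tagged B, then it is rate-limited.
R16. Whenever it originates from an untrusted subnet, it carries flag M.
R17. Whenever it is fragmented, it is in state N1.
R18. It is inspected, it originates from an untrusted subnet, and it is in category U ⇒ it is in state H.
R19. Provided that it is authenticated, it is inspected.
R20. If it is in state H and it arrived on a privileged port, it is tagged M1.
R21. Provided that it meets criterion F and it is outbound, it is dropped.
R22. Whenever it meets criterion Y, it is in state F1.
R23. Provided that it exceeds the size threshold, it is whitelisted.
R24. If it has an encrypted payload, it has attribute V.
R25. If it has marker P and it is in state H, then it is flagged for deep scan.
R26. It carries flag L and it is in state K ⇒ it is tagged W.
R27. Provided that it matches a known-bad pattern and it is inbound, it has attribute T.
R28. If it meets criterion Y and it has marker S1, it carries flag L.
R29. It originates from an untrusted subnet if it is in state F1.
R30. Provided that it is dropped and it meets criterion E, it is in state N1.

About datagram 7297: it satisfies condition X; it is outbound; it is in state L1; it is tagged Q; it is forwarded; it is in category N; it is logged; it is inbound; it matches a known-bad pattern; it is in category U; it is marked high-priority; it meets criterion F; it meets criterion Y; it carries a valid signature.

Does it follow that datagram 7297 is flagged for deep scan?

Yes

By R9 (it is logged, it is forwarded, it satisfies condition X): it meets criterion E.
By R13 (it carries a valid signature): it is rate-limited.
By R21 (it meets criterion F, it is outbound): it is dropped.
By R22 (it meets criterion Y): it is in state F1.
By R27 (it matches a known-bad pattern, it is inbound): it has attribute T.
By R29 (it is in state F1): it originates from an untrusted subnet.
By R30 (it is dropped, it meets criterion E): it is in state N1.
By R2 (it is rate-limited, it has attribute T, it meets criterion F): it is quarantined.
By R5 (it is quarantined): it carries flag L.
By R11 (it is in state N1): it is inspected.
By R12 (it carries flag L): it has marker P.
By R18 (it is inspected, it originates from an untrusted subnet, it is in category U): it is in state H.
By R25 (it has marker P, it is in state H): it is flagged for deep scan.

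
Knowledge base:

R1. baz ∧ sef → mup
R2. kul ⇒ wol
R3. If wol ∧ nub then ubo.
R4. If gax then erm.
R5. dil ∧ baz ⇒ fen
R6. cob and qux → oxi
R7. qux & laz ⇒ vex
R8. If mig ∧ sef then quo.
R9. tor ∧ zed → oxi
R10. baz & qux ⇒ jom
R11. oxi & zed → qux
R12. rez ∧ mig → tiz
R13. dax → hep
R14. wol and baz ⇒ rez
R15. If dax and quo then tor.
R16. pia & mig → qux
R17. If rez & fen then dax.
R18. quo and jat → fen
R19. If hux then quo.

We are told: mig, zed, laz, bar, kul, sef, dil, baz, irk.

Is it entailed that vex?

wol  (by R2: kul)
fen  (by R5: dil, baz)
quo  (by R8: mig, sef)
rez  (by R14: wol, baz)
dax  (by R17: rez, fen)
tor  (by R15: dax, quo)
oxi  (by R9: tor, zed)
qux  (by R11: oxi, zed)
vex  (by R7: qux, laz)

Yes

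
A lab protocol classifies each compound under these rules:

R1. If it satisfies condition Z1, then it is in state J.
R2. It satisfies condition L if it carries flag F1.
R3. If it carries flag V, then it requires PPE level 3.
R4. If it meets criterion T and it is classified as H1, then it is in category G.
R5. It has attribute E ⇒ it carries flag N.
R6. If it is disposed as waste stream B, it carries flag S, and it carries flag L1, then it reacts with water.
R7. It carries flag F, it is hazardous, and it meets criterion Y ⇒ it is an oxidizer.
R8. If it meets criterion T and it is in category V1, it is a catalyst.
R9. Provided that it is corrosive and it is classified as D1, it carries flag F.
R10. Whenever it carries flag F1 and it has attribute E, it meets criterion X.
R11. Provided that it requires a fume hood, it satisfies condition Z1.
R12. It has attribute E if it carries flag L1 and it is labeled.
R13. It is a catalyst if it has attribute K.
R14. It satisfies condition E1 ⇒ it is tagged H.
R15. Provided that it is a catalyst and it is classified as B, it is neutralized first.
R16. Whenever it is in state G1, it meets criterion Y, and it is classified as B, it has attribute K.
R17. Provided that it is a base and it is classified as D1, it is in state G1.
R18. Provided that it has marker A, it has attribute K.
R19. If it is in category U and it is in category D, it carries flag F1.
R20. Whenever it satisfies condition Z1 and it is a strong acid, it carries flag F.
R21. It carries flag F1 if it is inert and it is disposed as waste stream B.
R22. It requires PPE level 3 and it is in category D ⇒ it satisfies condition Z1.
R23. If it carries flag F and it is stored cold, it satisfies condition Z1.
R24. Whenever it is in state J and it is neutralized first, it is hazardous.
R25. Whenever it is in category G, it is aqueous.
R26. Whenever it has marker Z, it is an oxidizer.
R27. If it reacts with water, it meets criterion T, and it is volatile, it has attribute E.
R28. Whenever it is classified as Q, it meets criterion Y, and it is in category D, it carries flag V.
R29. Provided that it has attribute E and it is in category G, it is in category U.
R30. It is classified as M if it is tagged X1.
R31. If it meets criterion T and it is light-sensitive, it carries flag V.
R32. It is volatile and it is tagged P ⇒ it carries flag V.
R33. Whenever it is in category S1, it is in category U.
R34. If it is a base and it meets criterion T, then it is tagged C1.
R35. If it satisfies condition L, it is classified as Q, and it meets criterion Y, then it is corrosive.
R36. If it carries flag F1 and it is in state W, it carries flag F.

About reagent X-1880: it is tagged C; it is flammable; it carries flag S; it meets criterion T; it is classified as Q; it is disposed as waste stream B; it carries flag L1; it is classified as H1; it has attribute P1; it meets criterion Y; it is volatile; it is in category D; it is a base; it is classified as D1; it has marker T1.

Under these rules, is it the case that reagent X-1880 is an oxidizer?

Forward chaining from the given facts derives: is in category G, reacts with water, is in state G1, is aqueous, has attribute E, carries flag V, is in category U, is tagged C1, requires PPE level 3, carries flag N, carries flag F1, satisfies condition Z1, is in state J, satisfies condition L, meets criterion X, is corrosive, carries flag F.
Rules concluding "it is an oxidizer": R7 needs "it is hazardous"; R26 needs "it has marker Z" — none of these are established.

No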